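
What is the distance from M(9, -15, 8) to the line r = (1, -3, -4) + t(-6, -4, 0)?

Direction vector d = (-6, -4, 0).
AP = (8, -12, 12), and AP × d = (48, -72, -104).
|AP × d|² = 18304 and |d|² = 52, so the distance is √(18304/52) = √352 = 4√22.

4√22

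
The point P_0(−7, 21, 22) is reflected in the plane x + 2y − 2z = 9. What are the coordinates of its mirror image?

(-3, 29, 14)

With n = (1, 2, −2), the signed offset is (n·P_0 − 9)/|n|² = -18/9 = -2.
P_0' = P_0 − 2t·n = (−7, 21, 22) − (-4)·(1, 2, −2) = (−3, 29, 14).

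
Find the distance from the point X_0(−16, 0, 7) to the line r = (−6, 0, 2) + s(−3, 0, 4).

Direction vector d = (−3, 0, 4).
AP = (−10, 0, 5), and AP × d = (0, 25, 0).
|AP × d|² = 625 and |d|² = 25, so the distance is √(625/25) = √25 = 5.

5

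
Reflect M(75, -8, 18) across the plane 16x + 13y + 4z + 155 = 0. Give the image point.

With n = (16, 13, 4), the signed offset is (n·M − (-155))/|n|² = 1323/441 = 3.
M' = M − 2t·n = (75, -8, 18) − 6·(16, 13, 4) = (-21, -86, -6).

(-21, -86, -6)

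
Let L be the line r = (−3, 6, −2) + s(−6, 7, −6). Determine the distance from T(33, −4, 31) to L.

Direction vector d = (−6, 7, −6).
AP = (36, −10, 33), and AP × d = (−171, 18, 192).
|AP × d|² = 66429 and |d|² = 121, so the distance is √(66429/121) = √549 = 3√61.

3√61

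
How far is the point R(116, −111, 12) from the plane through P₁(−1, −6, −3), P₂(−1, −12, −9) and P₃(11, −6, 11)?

P₁P₂ = (0, −6, −6) and P₁P₃ = (12, 0, 14), so a normal is n = P₁P₂ × P₁P₃ = (−84, −72, 72).
Then n·(116, −111, 12) − 300 = −1188.
|n| = √(7056 + 5184 + 5184) = 132, so the distance is |-1188|/132 = 9.

9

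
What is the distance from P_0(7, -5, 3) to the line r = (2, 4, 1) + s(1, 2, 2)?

√101

Direction vector d = (1, 2, 2).
AP = (5, -9, 2); AP·d = -9, |AP|² = 110, |d|² = 9.
distance² = |AP|² − (AP·d)²/|d|² = 110 − 81/9 = 101, so the distance is √101.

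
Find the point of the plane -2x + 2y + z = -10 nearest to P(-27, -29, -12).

(-85/3, -83/3, -34/3)

n = (-2, 2, 1), |n|² = 9, and n·P − (-10) = -6.
t = -6/9 = -2/3, so the foot is P − t·n = (-27, -29, -12) − (-2/3)·(-2, 2, 1) = (-85/3, -83/3, -34/3).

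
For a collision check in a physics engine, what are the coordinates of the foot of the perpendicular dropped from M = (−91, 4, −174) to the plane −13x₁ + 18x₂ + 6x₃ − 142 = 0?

(-2054/23, 38/23, -4020/23)

The perpendicular from M has direction n = (−13, 18, 6): r = (−91, 4, −174) + μ(−13, 18, 6).
Substitute into the plane: n·(M + μn) = 142 gives 211 + 529μ = 142, so μ = -3/23.
Foot = (−91, 4, −174) + (-3/23)·(−13, 18, 6) = (−2054/23, 38/23, −4020/23).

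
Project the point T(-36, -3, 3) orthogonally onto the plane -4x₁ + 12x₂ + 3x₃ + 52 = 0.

The perpendicular from T has direction n = (-4, 12, 3): r = (-36, -3, 3) + λ(-4, 12, 3).
Substitute into the plane: n·(T + λn) = -52 gives 117 + 169λ = -52, so λ = -1.
Foot = (-36, -3, 3) + (-1)·(-4, 12, 3) = (-32, -15, 0).

(-32, -15, 0)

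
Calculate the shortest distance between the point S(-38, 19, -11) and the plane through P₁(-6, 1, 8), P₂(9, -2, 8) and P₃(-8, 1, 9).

20/√30

P₁P₂ = (15, -3, 0) and P₁P₃ = (-2, 0, 1), so a normal is n = P₁P₂ × P₁P₃ = (-3, -15, -6).
d = |(-3)·(-38) + (-15)·19 + (-6)·(-11) − (-45)| / √(9 + 225 + 36) = |-60| / (3√30) = 2√30/3.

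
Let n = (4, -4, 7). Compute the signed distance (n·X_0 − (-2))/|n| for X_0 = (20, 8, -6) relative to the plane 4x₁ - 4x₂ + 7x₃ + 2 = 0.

n·X_0 − (-2) = 8.
|n| = 9, so the signed distance is 8/9.

8/9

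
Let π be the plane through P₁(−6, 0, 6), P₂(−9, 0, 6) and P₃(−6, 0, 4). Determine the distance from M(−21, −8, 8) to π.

P₁P₂ = (−3, 0, 0) and P₁P₃ = (0, 0, −2), so a normal is n = P₁P₂ × P₁P₃ = (0, −6, 0).
Then n·(−21, −8, 8) − 0 = 48.
|n| = √(0 + 36 + 0) = 6, so the distance is |48|/6 = 8.

8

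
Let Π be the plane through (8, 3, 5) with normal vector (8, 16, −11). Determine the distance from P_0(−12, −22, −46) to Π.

The plane has equation n·(r − (8, 3, 5)) = 0, i.e. n·r = 57.
n = (8, 16, −11); n·P − 57 = 1; |n| = 21; distance = 1/21.

1/21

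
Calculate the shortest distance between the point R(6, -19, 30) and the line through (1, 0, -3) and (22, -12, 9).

√746

A direction vector is d = (21, -12, 12).
AP = (5, -19, 33); AP·d = 729, |AP|² = 1475, |d|² = 729.
distance² = |AP|² − (AP·d)²/|d|² = 1475 − 531441/729 = 746, so the distance is √746.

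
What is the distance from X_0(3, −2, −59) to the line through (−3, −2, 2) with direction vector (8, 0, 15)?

Direction vector d = (8, 0, 15).
AP = (6, 0, −61); AP·d = -867, |AP|² = 3757, |d|² = 289.
distance² = |AP|² − (AP·d)²/|d|² = 3757 − 751689/289 = 1156, so the distance is 34.

34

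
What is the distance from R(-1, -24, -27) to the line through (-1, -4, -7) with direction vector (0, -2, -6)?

4√10

Direction vector d = (0, -2, -6).
AP = (0, -20, -20), and AP × d = (80, 0, 0).
|AP × d|² = 6400 and |d|² = 40, so the distance is √(6400/40) = √160 = 4√10.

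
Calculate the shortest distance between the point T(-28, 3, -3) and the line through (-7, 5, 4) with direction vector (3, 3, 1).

Direction vector d = (3, 3, 1).
AP = (-21, -2, -7); AP·d = -76, |AP|² = 494, |d|² = 19.
distance² = |AP|² − (AP·d)²/|d|² = 494 − 5776/19 = 190, so the distance is √190.

√190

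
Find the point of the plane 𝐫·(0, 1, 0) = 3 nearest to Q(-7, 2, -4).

(-7, 3, -4)

n = (0, 1, 0), |n|² = 1, and n·Q − 3 = -1.
t = -1/1 = -1, so the foot is Q − t·n = (-7, 2, -4) − (-1)·(0, 1, 0) = (-7, 3, -4).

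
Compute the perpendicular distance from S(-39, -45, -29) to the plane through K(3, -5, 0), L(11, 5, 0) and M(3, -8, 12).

KL = (8, 10, 0) and KM = (0, -3, 12), so a normal is n = KL × KM = (120, -96, -24).
Then n·(-39, -45, -29) - 840 = -504.
|n| = √(14400 + 9216 + 576) = 24√42, so the distance is |-504|/(24√42) = 21/√42.

21/√42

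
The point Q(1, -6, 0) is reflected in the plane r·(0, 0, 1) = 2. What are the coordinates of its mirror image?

(1, -6, 4)

With n = (0, 0, 1), the signed offset is (n·Q − 2)/|n|² = -2/1 = -2.
Q' = Q − 2t·n = (1, -6, 0) − (-4)·(0, 0, 1) = (1, -6, 4).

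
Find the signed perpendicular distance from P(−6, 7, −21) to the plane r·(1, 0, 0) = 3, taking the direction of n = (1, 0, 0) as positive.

n·P − 3 = -9.
|n| = 1, so the signed distance is -9/1 = -9.

-9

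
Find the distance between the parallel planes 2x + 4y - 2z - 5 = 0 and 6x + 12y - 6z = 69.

Divide the second equation by 3 to match normals: 2x + 4y - 2z = 23.
With common normal n = (2, 4, -2) (|n| = 2√6), the distance is |5 − 23|/|n| = 18/(2√6) = 3√6/2.

9/√6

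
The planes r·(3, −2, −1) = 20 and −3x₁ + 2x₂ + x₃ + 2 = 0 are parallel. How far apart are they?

Divide the second equation by -1 to match normals: 3x₁ − 2x₂ − x₃ = 2.
Both planes have normal n = (3, −2, −1), |n| = √14. Any point on the first plane is at distance |2 − 20|/|n| = 18/√14 = 9√14/7 from the second.

9√14/7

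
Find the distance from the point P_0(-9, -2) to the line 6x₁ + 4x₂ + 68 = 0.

3√13/13

The normal to the line is n = (6, 4) with |n| = 2√13.
|n·P_0 − (-68)| = |-62 − (-68)| = 6, so the distance is 6/(2√13) = 3/√13.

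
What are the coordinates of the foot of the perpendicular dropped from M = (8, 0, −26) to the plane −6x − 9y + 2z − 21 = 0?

The perpendicular from M has direction n = (−6, −9, 2): r = (8, 0, −26) + λ(−6, −9, 2).
Substitute into the plane: n·(M + λn) = 21 gives -100 + 121λ = 21, so λ = 1.
Foot = (8, 0, −26) + 1·(−6, −9, 2) = (2, −9, −24).

(2, -9, -24)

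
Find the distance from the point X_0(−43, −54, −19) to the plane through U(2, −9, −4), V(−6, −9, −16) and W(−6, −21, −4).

15/√17

UV = (−8, 0, −12) and UW = (−8, −12, 0), so a normal is n = UV × UW = (−144, 96, 96).
n = (−144, 96, 96); n·P − (-1536) = 720; |n| = 48√17; distance = 720/(48√17) = 15√17/17.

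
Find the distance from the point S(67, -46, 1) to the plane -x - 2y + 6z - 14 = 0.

Normal vector n = (-1, -2, 6), and n·(67, -46, 1) - 14 = 17.
|n| = √(1 + 4 + 36) = √41, so the distance is |17|/√41 = 17√41/41.

17/√41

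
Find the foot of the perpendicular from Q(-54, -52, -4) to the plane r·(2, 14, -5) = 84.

n = (2, 14, -5), |n|² = 225, and n·Q − 84 = -900.
t = -900/225 = -4, so the foot is Q − t·n = (-54, -52, -4) − (-4)·(2, 14, -5) = (-46, 4, -24).

(-46, 4, -24)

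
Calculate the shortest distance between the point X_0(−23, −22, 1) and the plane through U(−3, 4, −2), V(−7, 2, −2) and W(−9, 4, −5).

26/3

UV = (−4, −2, 0) and UW = (−6, 0, −3), so a normal is n = UV × UW = (6, −12, −12).
Then n·(−23, −22, 1) − (−42) = 156.
|n| = √(36 + 144 + 144) = 18, so the distance is |156|/18 = 26/3.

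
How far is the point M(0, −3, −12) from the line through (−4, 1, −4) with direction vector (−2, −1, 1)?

6√2

Direction vector d = (−2, −1, 1).
AP = (4, −4, −8), and AP × d = (−12, 12, −12).
|AP × d|² = 432 and |d|² = 6, so the distance is √(432/6) = √72 = 6√2.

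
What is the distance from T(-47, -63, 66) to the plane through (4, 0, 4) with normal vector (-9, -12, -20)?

The plane has equation n·(r − (4, 0, 4)) = 0, i.e. n·r = -116.
Then n·(-47, -63, 66) - (-116) = -25.
|n| = √(81 + 144 + 400) = 25, so the distance is |-25|/25 = 1.

1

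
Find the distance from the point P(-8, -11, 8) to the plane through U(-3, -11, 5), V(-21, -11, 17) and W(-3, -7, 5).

√13/13

UV = (-18, 0, 12) and UW = (0, 4, 0), so a normal is n = UV × UW = (-48, 0, -72).
n = (-48, 0, -72); n·P − (-216) = 24; |n| = 24√13; distance = 24/(24√13) = 1/√13.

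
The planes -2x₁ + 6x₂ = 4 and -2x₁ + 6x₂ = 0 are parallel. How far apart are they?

√10/5

With common normal n = (-2, 6, 0) (|n| = 2√10), the distance is |4 − 0|/|n| = 4/(2√10) = √10/5.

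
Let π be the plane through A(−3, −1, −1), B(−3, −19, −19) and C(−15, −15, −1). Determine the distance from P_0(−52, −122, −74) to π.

AB = (0, −18, −18) and AC = (−12, −14, 0), so a normal is n = AB × AC = (−252, 216, −216).
d = |(-252)·(-52) + 216·(-122) + (-216)·(-74) − 756| / √(63504 + 46656 + 46656) = |1980| / 396 = 5.

5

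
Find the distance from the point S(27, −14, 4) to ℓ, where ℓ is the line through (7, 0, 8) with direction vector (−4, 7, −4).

12√2

Direction vector d = (−4, 7, −4).
AP = (20, −14, −4), and AP × d = (84, 96, 84).
|AP × d|² = 23328 and |d|² = 81, so the distance is √(23328/81) = √288 = 12√2.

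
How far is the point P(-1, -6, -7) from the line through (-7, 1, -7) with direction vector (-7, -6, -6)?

Direction vector d = (-7, -6, -6).
AP = (6, -7, 0), and AP × d = (42, 36, -85).
|AP × d|² = 10285 and |d|² = 121, so the distance is √(10285/121) = √85.

√85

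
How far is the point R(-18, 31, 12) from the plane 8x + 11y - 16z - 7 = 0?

2/21

Normal vector n = (8, 11, -16), and n·(-18, 31, 12) - 7 = -2.
|n| = √(64 + 121 + 256) = 21, so the distance is |-2|/21 = 2/21.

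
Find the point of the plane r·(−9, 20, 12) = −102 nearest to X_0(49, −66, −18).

n = (−9, 20, 12), |n|² = 625, and n·X_0 − (-102) = -1875.
t = -1875/625 = -3, so the foot is X_0 − t·n = (49, −66, −18) − (-3)·(−9, 20, 12) = (22, −6, 18).

(22, -6, 18)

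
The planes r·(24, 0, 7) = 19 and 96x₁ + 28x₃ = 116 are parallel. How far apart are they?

2/5

Divide the second equation by 4 to match normals: 24x₁ + 7x₃ = 29.
Both planes have normal n = (24, 0, 7), |n| = 25. Any point on the first plane is at distance |29 − 19|/|n| = 10/25 = 2/5 from the second.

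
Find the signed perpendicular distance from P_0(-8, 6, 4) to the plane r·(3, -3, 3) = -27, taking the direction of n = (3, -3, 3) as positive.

-√3/3

n·P_0 − (-27) = -3.
|n| = 3√3, so the signed distance is -√3/3.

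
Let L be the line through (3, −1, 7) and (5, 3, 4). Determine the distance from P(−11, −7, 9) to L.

2√30

A direction vector is d = (2, 4, −3).
AP = (−14, −6, 2), and AP × d = (10, −38, −44).
|AP × d|² = 3480 and |d|² = 29, so the distance is √(3480/29) = √120 = 2√30.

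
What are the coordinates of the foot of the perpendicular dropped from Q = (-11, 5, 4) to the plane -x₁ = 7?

(-7, 5, 4)

The perpendicular from Q has direction n = (-1, 0, 0): r = (-11, 5, 4) + t(-1, 0, 0).
Substitute into the plane: n·(Q + tn) = 7 gives 11 + 1t = 7, so t = -4.
Foot = (-11, 5, 4) + (-4)·(-1, 0, 0) = (-7, 5, 4).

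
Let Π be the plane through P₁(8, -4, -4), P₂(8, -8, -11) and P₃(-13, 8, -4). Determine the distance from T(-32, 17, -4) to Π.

13/9

P₁P₂ = (0, -4, -7) and P₁P₃ = (-21, 12, 0), so a normal is n = P₁P₂ × P₁P₃ = (84, 147, -84).
n = (84, 147, -84); n·P − 420 = -273; |n| = 189; distance = 273/189 = 13/9.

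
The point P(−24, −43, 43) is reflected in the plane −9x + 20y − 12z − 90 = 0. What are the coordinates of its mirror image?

(-60, 37, -5)

With n = (−9, 20, −12), the signed offset is (n·P − 90)/|n|² = -1250/625 = -2.
P' = P − 2t·n = (−24, −43, 43) − (-4)·(−9, 20, −12) = (−60, 37, −5).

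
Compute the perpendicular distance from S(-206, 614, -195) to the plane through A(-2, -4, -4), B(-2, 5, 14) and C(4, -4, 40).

AB = (0, 9, 18) and AC = (6, 0, 44), so a normal is n = AB × AC = (396, 108, -54).
Then n·(-206, 614, -195) - (-1008) = -3726.
|n| = √(156816 + 11664 + 2916) = 414, so the distance is |-3726|/414 = 9.

9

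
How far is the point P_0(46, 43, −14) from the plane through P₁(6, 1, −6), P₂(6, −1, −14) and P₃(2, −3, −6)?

16/√33

P₁P₂ = (0, −2, −8) and P₁P₃ = (−4, −4, 0), so a normal is n = P₁P₂ × P₁P₃ = (−32, 32, −8).
Then n·(46, 43, −14) − (−112) = 128.
|n| = √(1024 + 1024 + 64) = 8√33, so the distance is |128|/(8√33) = 16√33/33.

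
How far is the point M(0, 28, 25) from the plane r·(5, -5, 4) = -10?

30/√66

d = |5·0 + (-5)·28 + 4·25 − (-10)| / √(25 + 25 + 16) = |-30| / √66 = 30/√66.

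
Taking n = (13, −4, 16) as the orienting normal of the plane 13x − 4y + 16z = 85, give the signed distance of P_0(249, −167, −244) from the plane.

n·P_0 − 85 = -84.
|n| = 21, so the signed distance is -84/21 = -4.

-4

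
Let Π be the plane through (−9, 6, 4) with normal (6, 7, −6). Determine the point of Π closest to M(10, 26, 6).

n = (6, 7, −6), |n|² = 121, and n·M − (-36) = 242.
t = 242/121 = 2, so the foot is M − t·n = (10, 26, 6) − 2·(6, 7, −6) = (−2, 12, 18).

(-2, 12, 18)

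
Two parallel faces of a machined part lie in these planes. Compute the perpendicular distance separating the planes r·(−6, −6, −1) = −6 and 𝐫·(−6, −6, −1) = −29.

Both planes have normal n = (−6, −6, −1), |n| = √73. Any point on the first plane is at distance |(-29) − (-6)|/|n| = 23/√73 from the second.

23√73/73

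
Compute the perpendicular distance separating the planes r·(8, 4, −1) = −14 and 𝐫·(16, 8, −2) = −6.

11/9

Divide the second equation by 2 to match normals: 8x + 4y − z = -3.
Both planes have normal n = (8, 4, −1), |n| = 9. Any point on the first plane is at distance |(-3) − (-14)|/|n| = 11/9 from the second.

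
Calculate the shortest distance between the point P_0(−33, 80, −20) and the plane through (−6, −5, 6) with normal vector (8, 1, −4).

3

The plane has equation n·(r − (−6, −5, 6)) = 0, i.e. n·r = -77.
Then n·(−33, 80, −20) − (−77) = −27.
|n| = √(64 + 1 + 16) = 9, so the distance is |-27|/9 = 3.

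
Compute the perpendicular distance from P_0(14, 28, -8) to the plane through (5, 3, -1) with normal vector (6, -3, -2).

The plane has equation n·(r − (5, 3, -1)) = 0, i.e. n·r = 23.
n = (6, -3, -2); n·P − 23 = -7; |n| = 7; distance = 7/7 = 1.

1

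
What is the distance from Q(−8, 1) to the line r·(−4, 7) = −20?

59/√65

The normal to the line is n = (−4, 7) with |n| = √65.
|n·Q − (-20)| = |39 − (-20)| = 59, so the distance is 59/√65 = 59√65/65.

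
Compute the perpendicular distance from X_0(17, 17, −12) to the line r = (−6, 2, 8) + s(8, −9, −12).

√865

Direction vector d = (8, −9, −12).
AP = (23, 15, −20); AP·d = 289, |AP|² = 1154, |d|² = 289.
distance² = |AP|² − (AP·d)²/|d|² = 1154 − 83521/289 = 865, so the distance is √865.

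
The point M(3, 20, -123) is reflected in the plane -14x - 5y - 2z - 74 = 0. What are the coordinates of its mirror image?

With n = (-14, -5, -2), the signed offset is (n·M − 74)/|n|² = 30/225 = 2/15.
M' = M − 2t·n = (3, 20, -123) − (4/15)·(-14, -5, -2) = (101/15, 64/3, -1837/15).

(101/15, 64/3, -1837/15)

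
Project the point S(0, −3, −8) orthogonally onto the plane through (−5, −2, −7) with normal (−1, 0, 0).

(-5, -3, -8)

The perpendicular from S has direction n = (−1, 0, 0): r = (0, −3, −8) + μ(−1, 0, 0).
Substitute into the plane: n·(S + μn) = 5 gives 0 + 1μ = 5, so μ = 5.
Foot = (0, −3, −8) + 5·(−1, 0, 0) = (−5, −3, −8).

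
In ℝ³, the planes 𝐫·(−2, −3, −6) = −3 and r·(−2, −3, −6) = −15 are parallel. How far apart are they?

With common normal n = (−2, −3, −6) (|n| = 7), the distance is |(-3) − (-15)|/|n| = 12/7.

12/7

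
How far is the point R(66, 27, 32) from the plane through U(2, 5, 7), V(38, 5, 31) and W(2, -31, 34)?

14/17

UV = (36, 0, 24) and UW = (0, -36, 27), so a normal is n = UV × UW = (864, -972, -1296).
d = |864·66 + (-972)·27 + (-1296)·32 − (-12204)| / √(746496 + 944784 + 1679616) = |1512| / 1836 = 14/17.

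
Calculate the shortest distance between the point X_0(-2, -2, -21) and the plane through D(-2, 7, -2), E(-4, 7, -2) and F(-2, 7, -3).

9

DE = (-2, 0, 0) and DF = (0, 0, -1), so a normal is n = DE × DF = (0, -2, 0).
Then n·(-2, -2, -21) - (-14) = 18.
|n| = √(0 + 4 + 0) = 2, so the distance is |18|/2 = 9.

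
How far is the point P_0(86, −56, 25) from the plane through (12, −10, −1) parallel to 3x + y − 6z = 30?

20/√46

Parallel planes share the normal n = (3, 1, −6); since (12, −10, −1) lies on the plane, its equation is 3x + y − 6z = 32.
Then n·(86, −56, 25) − 32 = 20.
|n| = √(9 + 1 + 36) = √46, so the distance is |20|/√46 = 10√46/23.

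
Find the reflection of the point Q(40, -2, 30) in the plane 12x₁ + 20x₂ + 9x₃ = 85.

With n = (12, 20, 9), the signed offset is (n·Q − 85)/|n|² = 625/625 = 1.
Q' = Q − 2t·n = (40, -2, 30) − 2·(12, 20, 9) = (16, -42, 12).

(16, -42, 12)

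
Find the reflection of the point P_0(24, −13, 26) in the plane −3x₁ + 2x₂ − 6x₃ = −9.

(-6, 7, -34)

n = (−3, 2, −6), |n|² = 49, n·P_0 − (-9) = -245, so t = -245/49 = -5.
Foot F = P_0 − (-5)·n = (9, −3, −4); the reflection is 2F − P_0 = (−6, 7, −34).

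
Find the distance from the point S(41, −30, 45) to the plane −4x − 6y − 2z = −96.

Normal vector n = (−4, −6, −2), and n·(41, −30, 45) − (−96) = 22.
|n| = √(16 + 36 + 4) = 2√14, so the distance is |22|/(2√14) = 11√14/14.

11/√14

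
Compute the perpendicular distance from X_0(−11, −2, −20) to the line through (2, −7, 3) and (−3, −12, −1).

A direction vector is d = (−5, −5, −4).
AP = (−13, 5, −23); AP·d = 132, |AP|² = 723, |d|² = 66.
distance² = |AP|² − (AP·d)²/|d|² = 723 − 17424/66 = 459, so the distance is 3√51.

3√51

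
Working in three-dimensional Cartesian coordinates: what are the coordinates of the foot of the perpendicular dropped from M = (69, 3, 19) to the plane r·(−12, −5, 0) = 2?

n = (−12, −5, 0), |n|² = 169, and n·M − 2 = -845.
t = -845/169 = -5, so the foot is M − t·n = (69, 3, 19) − (-5)·(−12, −5, 0) = (9, −22, 19).

(9, -22, 19)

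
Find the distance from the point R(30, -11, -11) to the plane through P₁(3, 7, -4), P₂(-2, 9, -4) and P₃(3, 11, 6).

2√33/3

P₁P₂ = (-5, 2, 0) and P₁P₃ = (0, 4, 10), so a normal is n = P₁P₂ × P₁P₃ = (20, 50, -20).
Then n·(30, -11, -11) - 490 = -220.
|n| = √(400 + 2500 + 400) = 10√33, so the distance is |-220|/(10√33) = 2√33/3.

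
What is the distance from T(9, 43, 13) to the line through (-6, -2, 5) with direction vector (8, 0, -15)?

Direction vector d = (8, 0, -15).
AP = (15, 45, 8); AP·d = 0, |AP|² = 2314, |d|² = 289.
distance² = |AP|² − (AP·d)²/|d|² = 2314 − 0/289 = 2314, so the distance is √2314.

√2314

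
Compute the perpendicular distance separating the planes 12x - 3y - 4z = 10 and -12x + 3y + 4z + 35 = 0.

25/13

Divide the second equation by -1 to match normals: 12x - 3y - 4z = 35.
Both planes have normal n = (12, -3, -4), |n| = 13. Any point on the first plane is at distance |35 − 10|/|n| = 25/13 from the second.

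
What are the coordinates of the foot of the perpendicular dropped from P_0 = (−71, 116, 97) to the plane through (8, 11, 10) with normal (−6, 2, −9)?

n = (−6, 2, −9), |n|² = 121, and n·P_0 − (-116) = -99.
t = -99/121 = -9/11, so the foot is P_0 − t·n = (−71, 116, 97) − (-9/11)·(−6, 2, −9) = (−835/11, 1294/11, 986/11).

(-835/11, 1294/11, 986/11)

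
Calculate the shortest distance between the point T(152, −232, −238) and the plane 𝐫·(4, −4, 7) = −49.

d = |4·152 + (-4)·(-232) + 7·(-238) − (-49)| / √(16 + 16 + 49) = |-81| / 9 = 9.

9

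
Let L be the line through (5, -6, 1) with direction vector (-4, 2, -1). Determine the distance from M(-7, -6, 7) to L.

4√6

Direction vector d = (-4, 2, -1).
AP = (-12, 0, 6); AP·d = 42, |AP|² = 180, |d|² = 21.
distance² = |AP|² − (AP·d)²/|d|² = 180 − 1764/21 = 96, so the distance is 4√6.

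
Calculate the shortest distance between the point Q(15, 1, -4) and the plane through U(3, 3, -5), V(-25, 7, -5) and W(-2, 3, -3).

1/15

UV = (-28, 4, 0) and UW = (-5, 0, 2), so a normal is n = UV × UW = (8, 56, 20).
n = (8, 56, 20); n·P − 92 = 4; |n| = 60; distance = 4/60 = 1/15.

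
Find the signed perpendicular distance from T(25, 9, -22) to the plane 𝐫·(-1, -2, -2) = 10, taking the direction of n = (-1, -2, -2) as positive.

n·T − 10 = -9.
|n| = 3, so the signed distance is -9/3 = -3.

-3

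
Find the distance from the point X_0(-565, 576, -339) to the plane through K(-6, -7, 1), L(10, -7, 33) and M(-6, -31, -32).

9

KL = (16, 0, 32) and KM = (0, -24, -33), so a normal is n = KL × KM = (768, 528, -384).
Then n·(-565, 576, -339) - (-8688) = 9072.
|n| = √(589824 + 278784 + 147456) = 1008, so the distance is |9072|/1008 = 9.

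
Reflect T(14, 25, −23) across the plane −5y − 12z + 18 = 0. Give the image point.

With n = (0, −5, −12), the signed offset is (n·T − (-18))/|n|² = 169/169 = 1.
T' = T − 2t·n = (14, 25, −23) − 2·(0, −5, −12) = (14, 35, 1).

(14, 35, 1)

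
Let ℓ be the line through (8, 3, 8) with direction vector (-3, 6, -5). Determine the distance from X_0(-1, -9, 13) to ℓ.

6√5

Direction vector d = (-3, 6, -5).
AP = (-9, -12, 5), and AP × d = (30, -60, -90).
|AP × d|² = 12600 and |d|² = 70, so the distance is √(12600/70) = √180 = 6√5.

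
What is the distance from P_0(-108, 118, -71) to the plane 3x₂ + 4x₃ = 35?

n = (0, 3, 4); n·P − 35 = 35; |n| = 5; distance = 35/5 = 7.

7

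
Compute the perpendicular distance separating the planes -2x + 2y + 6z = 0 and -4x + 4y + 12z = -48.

Divide the second equation by 2 to match normals: -2x + 2y + 6z = -24.
Both planes have normal n = (-2, 2, 6), |n| = 2√11. Any point on the first plane is at distance |(-24) − 0|/|n| = 24/(2√11) = 12√11/11 from the second.

12/√11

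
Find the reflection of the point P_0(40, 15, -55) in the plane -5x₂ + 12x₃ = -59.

With n = (0, -5, 12), the signed offset is (n·P_0 − (-59))/|n|² = -676/169 = -4.
P_0' = P_0 − 2t·n = (40, 15, -55) − (-8)·(0, -5, 12) = (40, -25, 41).

(40, -25, 41)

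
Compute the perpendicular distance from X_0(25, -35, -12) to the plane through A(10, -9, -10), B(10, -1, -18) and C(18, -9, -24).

7/9

AB = (0, 8, -8) and AC = (8, 0, -14), so a normal is n = AB × AC = (-112, -64, -64).
Then n·(25, -35, -12) - 96 = 112.
|n| = √(12544 + 4096 + 4096) = 144, so the distance is |112|/144 = 7/9.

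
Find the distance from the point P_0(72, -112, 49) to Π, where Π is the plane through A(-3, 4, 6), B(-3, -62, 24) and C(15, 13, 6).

25/23

AB = (0, -66, 18) and AC = (18, 9, 0), so a normal is n = AB × AC = (-162, 324, 1188).
n = (-162, 324, 1188); n·P − 8910 = 1350; |n| = 1242; distance = 1350/1242 = 25/23.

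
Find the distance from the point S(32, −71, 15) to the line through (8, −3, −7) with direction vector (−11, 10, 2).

Direction vector d = (−11, 10, 2).
AP = (24, −68, 22), and AP × d = (−356, −290, −508).
|AP × d|² = 468900 and |d|² = 225, so the distance is √(468900/225) = √2084 = 2√521.

2√521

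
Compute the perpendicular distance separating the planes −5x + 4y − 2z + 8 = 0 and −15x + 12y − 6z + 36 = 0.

Divide the second equation by 3 to match normals: −5x + 4y − 2z = -12.
Both planes have normal n = (−5, 4, −2), |n| = 3√5. Any point on the first plane is at distance |(-12) − (-8)|/|n| = 4/(3√5) = 4√5/15 from the second.

4√5/15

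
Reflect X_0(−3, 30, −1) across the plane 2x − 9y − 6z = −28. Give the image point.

n = (2, −9, −6), |n|² = 121, n·X_0 − (-28) = -242, so t = -242/121 = -2.
Foot F = X_0 − (-2)·n = (1, 12, −13); the reflection is 2F − X_0 = (5, −6, −25).

(5, -6, -25)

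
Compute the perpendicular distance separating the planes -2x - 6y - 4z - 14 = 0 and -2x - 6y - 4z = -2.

8/√14

With common normal n = (-2, -6, -4) (|n| = 2√14), the distance is |14 − (-2)|/|n| = 16/(2√14) = 8/√14.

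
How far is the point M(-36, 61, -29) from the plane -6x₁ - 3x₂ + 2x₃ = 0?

n = (-6, -3, 2); n·P − 0 = -25; |n| = 7; distance = 25/7.

25/7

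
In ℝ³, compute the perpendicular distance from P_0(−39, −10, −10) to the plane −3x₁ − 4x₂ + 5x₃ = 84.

23/(5√2)

n = (−3, −4, 5); n·P − 84 = 23; |n| = 5√2; distance = 23/(5√2) = 23√2/10.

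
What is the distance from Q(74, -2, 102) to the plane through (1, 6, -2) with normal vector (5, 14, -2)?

The plane has equation n·(r − (1, 6, -2)) = 0, i.e. n·r = 93.
n = (5, 14, -2); n·P − 93 = 45; |n| = 15; distance = 45/15 = 3.

3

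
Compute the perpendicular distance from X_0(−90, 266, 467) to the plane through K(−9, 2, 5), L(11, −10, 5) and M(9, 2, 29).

6

KL = (20, −12, 0) and KM = (18, 0, 24), so a normal is n = KL × KM = (−288, −480, 216).
Then n·(−90, 266, 467) − 2712 = −3600.
|n| = √(82944 + 230400 + 46656) = 600, so the distance is |-3600|/600 = 6.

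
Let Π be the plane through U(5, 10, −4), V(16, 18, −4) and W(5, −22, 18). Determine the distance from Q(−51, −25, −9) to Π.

UV = (11, 8, 0) and UW = (0, −32, 22), so a normal is n = UV × UW = (176, −242, −352).
Then n·(−51, −25, −9) − (−132) = 374.
|n| = √(30976 + 58564 + 123904) = 462, so the distance is |374|/462 = 17/21.

17/21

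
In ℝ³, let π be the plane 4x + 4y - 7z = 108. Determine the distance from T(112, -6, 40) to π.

d = |4·112 + 4·(-6) + (-7)·40 − 108| / √(16 + 16 + 49) = |36| / 9 = 4.

4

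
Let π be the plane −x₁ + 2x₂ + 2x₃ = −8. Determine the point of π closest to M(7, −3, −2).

The perpendicular from M has direction n = (−1, 2, 2): r = (7, −3, −2) + t(−1, 2, 2).
Substitute into the plane: n·(M + tn) = -8 gives -17 + 9t = -8, so t = 1.
Foot = (7, −3, −2) + 1·(−1, 2, 2) = (6, −1, 0).

(6, -1, 0)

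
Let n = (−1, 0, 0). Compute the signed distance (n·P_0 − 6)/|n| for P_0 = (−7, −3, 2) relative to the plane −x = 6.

1

n·P_0 − 6 = 1.
|n| = 1, so the signed distance is 1/1 = 1.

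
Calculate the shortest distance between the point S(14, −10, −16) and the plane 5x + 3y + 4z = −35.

11√2/10

Normal vector n = (5, 3, 4), and n·(14, −10, −16) − (−35) = 11.
|n| = √(25 + 9 + 16) = 5√2, so the distance is |11|/(5√2) = 11/(5√2).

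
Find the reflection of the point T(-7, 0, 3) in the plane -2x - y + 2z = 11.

(-3, 2, -1)

n = (-2, -1, 2), |n|² = 9, n·T − 11 = 9, so t = 9/9 = 1.
Foot F = T − 1·n = (-5, 1, 1); the reflection is 2F − T = (-3, 2, -1).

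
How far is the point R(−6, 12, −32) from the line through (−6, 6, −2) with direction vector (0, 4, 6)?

6√13

Direction vector d = (0, 4, 6).
AP = (0, 6, −30), and AP × d = (156, 0, 0).
|AP × d|² = 24336 and |d|² = 52, so the distance is √(24336/52) = √468 = 6√13.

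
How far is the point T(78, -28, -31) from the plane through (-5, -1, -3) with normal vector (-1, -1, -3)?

28/√11

The plane has equation n·(r − (-5, -1, -3)) = 0, i.e. n·r = 15.
n = (-1, -1, -3); n·P − 15 = 28; |n| = √11; distance = 28/√11 = 28√11/11.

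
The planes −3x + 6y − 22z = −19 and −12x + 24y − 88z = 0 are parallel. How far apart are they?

Divide the second equation by 4 to match normals: −3x + 6y − 22z = 0.
With common normal n = (−3, 6, −22) (|n| = 23), the distance is |(-19) − 0|/|n| = 19/23.

19/23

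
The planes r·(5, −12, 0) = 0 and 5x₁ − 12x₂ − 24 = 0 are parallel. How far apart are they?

24/13

With common normal n = (5, −12, 0) (|n| = 13), the distance is |0 − 24|/|n| = 24/13.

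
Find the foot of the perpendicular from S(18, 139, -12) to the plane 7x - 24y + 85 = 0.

(53, 19, -12)

The perpendicular from S has direction n = (7, -24, 0): r = (18, 139, -12) + λ(7, -24, 0).
Substitute into the plane: n·(S + λn) = -85 gives -3210 + 625λ = -85, so λ = 5.
Foot = (18, 139, -12) + 5·(7, -24, 0) = (53, 19, -12).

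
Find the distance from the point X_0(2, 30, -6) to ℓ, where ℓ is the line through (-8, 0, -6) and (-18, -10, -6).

10√2

A direction vector is d = (-10, -10, 0).
AP = (10, 30, 0); AP·d = -400, |AP|² = 1000, |d|² = 200.
distance² = |AP|² − (AP·d)²/|d|² = 1000 − 160000/200 = 200, so the distance is 10√2.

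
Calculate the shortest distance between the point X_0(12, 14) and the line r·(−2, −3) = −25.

41/√13

d = |(-2)·12 + (-3)·14 − (-25)| / √(4 + 9) = |-41|/√13 = 41√13/13.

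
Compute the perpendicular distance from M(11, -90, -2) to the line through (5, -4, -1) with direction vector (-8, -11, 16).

√5669

Direction vector d = (-8, -11, 16).
AP = (6, -86, -1); AP·d = 882, |AP|² = 7433, |d|² = 441.
distance² = |AP|² − (AP·d)²/|d|² = 7433 − 777924/441 = 5669, so the distance is √5669.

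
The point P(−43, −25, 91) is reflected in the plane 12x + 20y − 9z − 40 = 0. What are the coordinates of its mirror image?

(29, 95, 37)

With n = (12, 20, −9), the signed offset is (n·P − 40)/|n|² = -1875/625 = -3.
P' = P − 2t·n = (−43, −25, 91) − (-6)·(12, 20, −9) = (29, 95, 37).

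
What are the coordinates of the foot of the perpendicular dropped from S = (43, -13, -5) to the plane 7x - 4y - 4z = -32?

(8, 7, 15)

n = (7, -4, -4), |n|² = 81, and n·S − (-32) = 405.
t = 405/81 = 5, so the foot is S − t·n = (43, -13, -5) − 5·(7, -4, -4) = (8, 7, 15).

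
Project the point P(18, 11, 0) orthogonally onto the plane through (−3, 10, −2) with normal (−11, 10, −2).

(7, 21, -2)

n = (−11, 10, −2), |n|² = 225, and n·P − 137 = -225.
t = -225/225 = -1, so the foot is P − t·n = (18, 11, 0) − (-1)·(−11, 10, −2) = (7, 21, −2).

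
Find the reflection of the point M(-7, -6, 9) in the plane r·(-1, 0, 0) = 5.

(-3, -6, 9)

With n = (-1, 0, 0), the signed offset is (n·M − 5)/|n|² = 2/1 = 2.
M' = M − 2t·n = (-7, -6, 9) − 4·(-1, 0, 0) = (-3, -6, 9).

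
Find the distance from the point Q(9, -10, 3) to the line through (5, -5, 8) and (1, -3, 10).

2√3

A direction vector is d = (-4, 2, 2).
AP = (4, -5, -5); AP·d = -36, |AP|² = 66, |d|² = 24.
distance² = |AP|² − (AP·d)²/|d|² = 66 − 1296/24 = 12, so the distance is 2√3.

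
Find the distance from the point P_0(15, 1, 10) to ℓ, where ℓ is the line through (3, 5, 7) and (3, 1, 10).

12

A direction vector is d = (0, −4, 3).
AP = (12, −4, 3); AP·d = 25, |AP|² = 169, |d|² = 25.
distance² = |AP|² − (AP·d)²/|d|² = 169 − 625/25 = 144, so the distance is 12.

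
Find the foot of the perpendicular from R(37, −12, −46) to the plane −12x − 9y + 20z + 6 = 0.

The perpendicular from R has direction n = (−12, −9, 20): r = (37, −12, −46) + λ(−12, −9, 20).
Substitute into the plane: n·(R + λn) = -6 gives -1256 + 625λ = -6, so λ = 2.
Foot = (37, −12, −46) + 2·(−12, −9, 20) = (13, −30, −6).

(13, -30, -6)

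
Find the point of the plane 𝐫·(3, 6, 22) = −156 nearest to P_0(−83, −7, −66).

n = (3, 6, 22), |n|² = 529, and n·P_0 − (-156) = -1587.
t = -1587/529 = -3, so the foot is P_0 − t·n = (−83, −7, −66) − (-3)·(3, 6, 22) = (−74, 11, 0).

(-74, 11, 0)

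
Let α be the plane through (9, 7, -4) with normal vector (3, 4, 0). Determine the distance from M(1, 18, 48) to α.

4

The plane has equation n·(r − (9, 7, -4)) = 0, i.e. n·r = 55.
Then n·(1, 18, 48) - 55 = 20.
|n| = √(9 + 16 + 0) = 5, so the distance is |20|/5 = 4.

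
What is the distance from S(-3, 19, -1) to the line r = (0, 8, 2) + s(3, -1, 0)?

3√11

Direction vector d = (3, -1, 0).
AP = (-3, 11, -3), and AP × d = (-3, -9, -30).
|AP × d|² = 990 and |d|² = 10, so the distance is √(990/10) = √99 = 3√11.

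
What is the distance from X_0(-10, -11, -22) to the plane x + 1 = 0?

9

d = |1·(-10) − (-1)| / √(1 + 0 + 0) = |-9| / 1 = 9.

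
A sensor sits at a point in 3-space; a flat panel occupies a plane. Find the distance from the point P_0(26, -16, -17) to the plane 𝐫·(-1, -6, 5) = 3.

18/√62

n = (-1, -6, 5); n·P − 3 = -18; |n| = √62; distance = 18/√62.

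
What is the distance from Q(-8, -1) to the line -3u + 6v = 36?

6√5/5

The normal to the line is n = (-3, 6) with |n| = 3√5.
|n·Q − 36| = |18 − 36| = 18, so the distance is 18/(3√5) = 6√5/5.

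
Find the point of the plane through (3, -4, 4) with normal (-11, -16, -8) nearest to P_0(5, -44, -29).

n = (-11, -16, -8), |n|² = 441, and n·P_0 − (-1) = 882.
t = 882/441 = 2, so the foot is P_0 − t·n = (5, -44, -29) − 2·(-11, -16, -8) = (27, -12, -13).

(27, -12, -13)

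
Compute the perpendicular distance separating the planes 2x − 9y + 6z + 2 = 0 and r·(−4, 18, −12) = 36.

Divide the second equation by -2 to match normals: 2x − 9y + 6z = -18.
With common normal n = (2, −9, 6) (|n| = 11), the distance is |(-2) − (-18)|/|n| = 16/11.

16/11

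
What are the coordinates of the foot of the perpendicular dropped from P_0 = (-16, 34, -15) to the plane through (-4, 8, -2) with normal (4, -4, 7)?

(-4, 22, 6)

n = (4, -4, 7), |n|² = 81, and n·P_0 − (-62) = -243.
t = -243/81 = -3, so the foot is P_0 − t·n = (-16, 34, -15) − (-3)·(4, -4, 7) = (-4, 22, 6).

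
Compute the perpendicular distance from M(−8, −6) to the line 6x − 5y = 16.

d = |6·(-8) + (-5)·(-6) − 16| / √(36 + 25) = |-34|/√61 = 34/√61.

34/√61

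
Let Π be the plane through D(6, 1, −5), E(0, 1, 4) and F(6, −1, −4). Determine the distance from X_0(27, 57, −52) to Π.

DE = (−6, 0, 9) and DF = (0, −2, 1), so a normal is n = DE × DF = (18, 6, 12).
Then n·(27, 57, −52) − 54 = 150.
|n| = √(324 + 36 + 144) = 6√14, so the distance is |150|/(6√14) = 25√14/14.

25√14/14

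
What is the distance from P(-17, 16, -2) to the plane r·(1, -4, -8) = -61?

4/9

n = (1, -4, -8); n·P − (-61) = -4; |n| = 9; distance = 4/9.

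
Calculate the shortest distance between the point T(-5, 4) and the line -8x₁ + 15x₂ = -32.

d = |(-8)·(-5) + 15·4 − (-32)| / √(64 + 225) = |132|/17 = 132/17.

132/17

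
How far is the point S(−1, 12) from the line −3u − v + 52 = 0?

43√10/10

The normal to the line is n = (−3, −1) with |n| = √10.
|n·S − (-52)| = |-9 − (-52)| = 43, so the distance is 43/√10.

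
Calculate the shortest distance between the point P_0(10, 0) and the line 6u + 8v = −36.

48/5

d = |6·10 + 8·0 − (-36)| / √(36 + 64) = |96|/10 = 48/5.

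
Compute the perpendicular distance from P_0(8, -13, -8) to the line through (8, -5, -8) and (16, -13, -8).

4√2

A direction vector is d = (8, -8, 0).
AP = (0, -8, 0); AP·d = 64, |AP|² = 64, |d|² = 128.
distance² = |AP|² − (AP·d)²/|d|² = 64 − 4096/128 = 32, so the distance is 4√2.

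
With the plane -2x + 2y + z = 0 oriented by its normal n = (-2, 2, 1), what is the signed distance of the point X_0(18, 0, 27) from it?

-3

n·X_0 − 0 = -9.
|n| = 3, so the signed distance is -9/3 = -3.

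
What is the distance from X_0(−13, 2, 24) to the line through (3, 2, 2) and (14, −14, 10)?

2√185

A direction vector is d = (11, −16, 8).
AP = (−16, 0, 22); AP·d = 0, |AP|² = 740, |d|² = 441.
distance² = |AP|² − (AP·d)²/|d|² = 740 − 0/441 = 740, so the distance is 2√185.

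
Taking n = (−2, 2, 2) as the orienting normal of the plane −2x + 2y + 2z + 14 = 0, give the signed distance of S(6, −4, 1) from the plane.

-2/√3

n·S − (-14) = -4.
|n| = 2√3, so the signed distance is -2/√3.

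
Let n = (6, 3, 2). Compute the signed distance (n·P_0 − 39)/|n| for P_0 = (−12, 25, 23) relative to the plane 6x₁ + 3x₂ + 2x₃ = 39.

n·P_0 − 39 = 10.
|n| = 7, so the signed distance is 10/7.

10/7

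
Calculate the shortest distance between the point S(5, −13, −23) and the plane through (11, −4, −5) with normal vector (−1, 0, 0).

The plane has equation n·(r − (11, −4, −5)) = 0, i.e. n·r = -11.
Then n·(5, −13, −23) − (−11) = 6.
|n| = √(1 + 0 + 0) = 1, so the distance is |6|/1 = 6.

6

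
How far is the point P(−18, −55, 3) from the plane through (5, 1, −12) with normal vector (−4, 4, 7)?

3

The plane has equation n·(r − (5, 1, −12)) = 0, i.e. n·r = -100.
Then n·(−18, −55, 3) − (−100) = −27.
|n| = √(16 + 16 + 49) = 9, so the distance is |-27|/9 = 3.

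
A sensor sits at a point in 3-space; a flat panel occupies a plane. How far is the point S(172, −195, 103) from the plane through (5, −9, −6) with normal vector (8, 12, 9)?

5

The plane has equation n·(r − (5, −9, −6)) = 0, i.e. n·r = -122.
Then n·(172, −195, 103) − (−122) = 85.
|n| = √(64 + 144 + 81) = 17, so the distance is |85|/17 = 5.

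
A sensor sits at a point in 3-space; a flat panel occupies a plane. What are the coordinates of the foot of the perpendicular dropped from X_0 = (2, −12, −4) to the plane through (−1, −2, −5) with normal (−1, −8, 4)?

(3, -4, -8)

The perpendicular from X_0 has direction n = (−1, −8, 4): r = (2, −12, −4) + μ(−1, −8, 4).
Substitute into the plane: n·(X_0 + μn) = -3 gives 78 + 81μ = -3, so μ = -1.
Foot = (2, −12, −4) + (-1)·(−1, −8, 4) = (3, −4, −8).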